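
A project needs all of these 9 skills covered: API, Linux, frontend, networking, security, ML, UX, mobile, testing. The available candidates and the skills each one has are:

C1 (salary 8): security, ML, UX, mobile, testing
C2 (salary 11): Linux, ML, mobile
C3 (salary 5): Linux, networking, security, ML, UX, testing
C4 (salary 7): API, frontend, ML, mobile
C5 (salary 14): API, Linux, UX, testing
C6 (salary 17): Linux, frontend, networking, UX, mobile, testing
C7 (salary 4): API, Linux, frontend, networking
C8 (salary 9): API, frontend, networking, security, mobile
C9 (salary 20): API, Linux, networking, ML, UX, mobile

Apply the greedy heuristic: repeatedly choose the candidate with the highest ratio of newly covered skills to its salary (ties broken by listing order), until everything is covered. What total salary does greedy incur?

Pick 1: C3 adds 6 new (Linux, networking, security, ML, UX, testing) at salary 5 (ratio 6/5).
Pick 2: C7 adds 2 new (API, frontend) at salary 4 (ratio 2/4).
Pick 3: C4 adds 1 new (mobile) at salary 7 (ratio 1/7).
Greedy total salary: 5 + 4 + 7 = 16. (The true optimum is 12, so greedy overshoots here.)

16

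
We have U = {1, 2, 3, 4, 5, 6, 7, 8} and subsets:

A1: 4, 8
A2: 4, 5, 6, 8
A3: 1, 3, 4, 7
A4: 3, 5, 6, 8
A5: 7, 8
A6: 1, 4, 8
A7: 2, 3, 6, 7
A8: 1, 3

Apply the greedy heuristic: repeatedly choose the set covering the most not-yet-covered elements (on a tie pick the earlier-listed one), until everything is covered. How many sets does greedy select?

Pick 1: A2 covers 4 new elements (4, 5, 6, 8).
Pick 2: A3 covers 3 new elements (1, 3, 7).
Pick 3: A7 covers 1 new elements (2).
Greedy uses 3 sets.

3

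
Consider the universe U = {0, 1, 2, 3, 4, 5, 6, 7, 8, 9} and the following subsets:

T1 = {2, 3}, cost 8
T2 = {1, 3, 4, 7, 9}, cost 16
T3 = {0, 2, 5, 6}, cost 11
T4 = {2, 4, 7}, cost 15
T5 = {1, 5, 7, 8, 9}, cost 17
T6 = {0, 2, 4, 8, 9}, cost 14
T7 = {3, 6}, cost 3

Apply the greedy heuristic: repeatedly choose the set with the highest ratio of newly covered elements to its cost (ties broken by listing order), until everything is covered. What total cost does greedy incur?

34

Pick 1: T7 adds 2 new (3, 6) at cost 3 (ratio 2/3).
Pick 2: T6 adds 5 new (0, 2, 4, 8, 9) at cost 14 (ratio 5/14).
Pick 3: T5 adds 3 new (1, 5, 7) at cost 17 (ratio 3/17).
Greedy total cost: 3 + 14 + 17 = 34.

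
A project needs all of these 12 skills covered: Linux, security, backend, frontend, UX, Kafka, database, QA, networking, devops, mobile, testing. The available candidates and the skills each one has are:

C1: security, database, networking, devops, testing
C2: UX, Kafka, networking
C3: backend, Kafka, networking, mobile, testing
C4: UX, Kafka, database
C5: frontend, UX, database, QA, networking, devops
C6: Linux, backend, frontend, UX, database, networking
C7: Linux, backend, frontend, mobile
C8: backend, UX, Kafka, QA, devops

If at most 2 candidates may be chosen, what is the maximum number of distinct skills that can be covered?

10

Choosing C3, C5 covers {backend, frontend, UX, Kafka, database, QA, networking, devops, mobile, testing} — 10 skills.
No choice of 2 candidates does better; here Linux, security are left uncovered.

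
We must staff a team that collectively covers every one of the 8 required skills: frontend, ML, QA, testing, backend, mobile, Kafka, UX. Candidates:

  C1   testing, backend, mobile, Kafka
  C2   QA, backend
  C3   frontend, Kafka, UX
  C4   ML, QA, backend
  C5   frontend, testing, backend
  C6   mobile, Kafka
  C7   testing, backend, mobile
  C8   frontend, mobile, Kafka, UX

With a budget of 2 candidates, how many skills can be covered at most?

7

Choosing C4, C8 covers {frontend, ML, QA, backend, mobile, Kafka, UX} — 7 skills.
No choice of 2 candidates does better; here testing is left uncovered.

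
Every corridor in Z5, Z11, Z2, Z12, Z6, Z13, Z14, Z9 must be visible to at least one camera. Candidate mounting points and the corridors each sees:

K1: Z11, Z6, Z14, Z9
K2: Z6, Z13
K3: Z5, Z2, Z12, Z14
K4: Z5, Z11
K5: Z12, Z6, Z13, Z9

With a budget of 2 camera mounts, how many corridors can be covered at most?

7

Choosing K1, K3 covers {Z5, Z11, Z2, Z12, Z6, Z14, Z9} — 7 corridors.
No choice of 2 camera mounts does better; here Z13 is left uncovered.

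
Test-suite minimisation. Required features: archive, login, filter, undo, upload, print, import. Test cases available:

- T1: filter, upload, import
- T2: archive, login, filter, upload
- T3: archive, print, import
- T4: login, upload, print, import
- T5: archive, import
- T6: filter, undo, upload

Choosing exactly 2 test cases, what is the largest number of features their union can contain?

6

Choosing T2, T3 covers {archive, login, filter, upload, print, import} — 6 features.
No choice of 2 test cases does better; here undo is left uncovered.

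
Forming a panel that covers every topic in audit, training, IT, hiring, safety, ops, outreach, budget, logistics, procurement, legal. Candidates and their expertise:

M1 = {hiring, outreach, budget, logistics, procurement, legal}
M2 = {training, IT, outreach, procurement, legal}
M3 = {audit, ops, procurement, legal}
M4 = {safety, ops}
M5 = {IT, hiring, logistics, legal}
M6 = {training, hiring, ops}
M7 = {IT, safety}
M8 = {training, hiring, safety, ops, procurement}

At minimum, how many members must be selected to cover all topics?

M1, M2, M3, M4 together cover {audit, training, IT, hiring, safety, ops, outreach, budget, logistics, procurement, legal} — every topic.
No 3 of the 8 members cover everything (all 56 triples fall short), so 4 is minimum.

4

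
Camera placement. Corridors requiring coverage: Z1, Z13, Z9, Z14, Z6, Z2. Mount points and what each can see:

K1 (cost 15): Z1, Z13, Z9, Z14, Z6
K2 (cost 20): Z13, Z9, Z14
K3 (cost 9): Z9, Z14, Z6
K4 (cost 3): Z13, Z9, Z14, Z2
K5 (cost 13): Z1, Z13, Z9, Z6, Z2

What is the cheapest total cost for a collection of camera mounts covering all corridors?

K4, K5 cover every corridor at cost 3 + 13 = 16.
Any cover uses at least 2 camera mounts; among all covering selections none totals below 16.

16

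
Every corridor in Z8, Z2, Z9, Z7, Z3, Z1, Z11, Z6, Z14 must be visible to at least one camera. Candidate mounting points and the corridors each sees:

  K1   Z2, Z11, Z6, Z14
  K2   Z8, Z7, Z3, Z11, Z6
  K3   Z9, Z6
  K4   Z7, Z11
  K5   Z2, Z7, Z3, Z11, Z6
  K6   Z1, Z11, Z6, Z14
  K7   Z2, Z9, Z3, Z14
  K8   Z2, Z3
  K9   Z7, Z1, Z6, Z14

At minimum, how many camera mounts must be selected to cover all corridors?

K2, K6, K7 together cover {Z8, Z2, Z9, Z7, Z3, Z1, Z11, Z6, Z14} — every corridor.
No 2 of the 9 camera mounts cover everything (all 36 pairs fall short), so 3 is minimum.

3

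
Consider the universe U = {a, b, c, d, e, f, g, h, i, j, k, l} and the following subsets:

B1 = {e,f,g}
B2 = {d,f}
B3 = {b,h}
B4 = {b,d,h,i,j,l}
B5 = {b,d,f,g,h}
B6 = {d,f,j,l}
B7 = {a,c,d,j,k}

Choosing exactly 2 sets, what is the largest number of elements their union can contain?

9

Choosing B1, B4 covers {b, d, e, f, g, h, i, j, l} — 9 elements.
No choice of 2 sets does better; here a, c, k are left uncovered.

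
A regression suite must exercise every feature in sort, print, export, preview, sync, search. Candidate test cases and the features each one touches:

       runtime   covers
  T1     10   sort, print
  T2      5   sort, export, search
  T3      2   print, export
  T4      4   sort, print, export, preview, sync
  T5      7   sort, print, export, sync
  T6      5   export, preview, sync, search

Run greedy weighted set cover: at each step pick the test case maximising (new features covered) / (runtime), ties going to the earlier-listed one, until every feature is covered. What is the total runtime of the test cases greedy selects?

9

Pick 1: T4 adds 5 new (sort, print, export, preview, sync) at runtime 4 (ratio 5/4).
Pick 2: T2 adds 1 new (search) at runtime 5 (ratio 1/5).
Greedy total runtime: 4 + 5 = 9.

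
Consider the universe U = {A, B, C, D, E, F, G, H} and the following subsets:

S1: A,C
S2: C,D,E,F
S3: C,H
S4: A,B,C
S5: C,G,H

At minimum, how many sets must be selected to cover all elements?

3

S2, S4, S5 together cover {A, B, C, D, E, F, G, H} — every element.
No 2 of the 5 sets cover everything (all 10 pairs fall short), so 3 is minimum.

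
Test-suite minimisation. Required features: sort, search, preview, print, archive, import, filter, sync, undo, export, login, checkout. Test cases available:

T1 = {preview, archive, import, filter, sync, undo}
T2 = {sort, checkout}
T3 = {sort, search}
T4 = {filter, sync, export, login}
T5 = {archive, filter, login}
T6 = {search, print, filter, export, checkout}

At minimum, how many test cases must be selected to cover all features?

4

T1, T2, T4, T6 together cover {sort, search, preview, print, archive, import, filter, sync, undo, export, login, checkout} — every feature.
No 3 of the 6 test cases cover everything (all 20 triples fall short), so 4 is minimum.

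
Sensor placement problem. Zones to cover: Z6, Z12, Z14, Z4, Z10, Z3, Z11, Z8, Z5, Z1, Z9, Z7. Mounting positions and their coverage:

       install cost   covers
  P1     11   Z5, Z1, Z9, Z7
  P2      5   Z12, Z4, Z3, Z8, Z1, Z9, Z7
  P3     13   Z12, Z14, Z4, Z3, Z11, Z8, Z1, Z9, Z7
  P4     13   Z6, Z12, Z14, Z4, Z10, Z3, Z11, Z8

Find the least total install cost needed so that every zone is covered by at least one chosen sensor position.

24

P1, P4 cover every zone at install cost 11 + 13 = 24.
Any cover uses at least 2 sensor positions; among all covering selections none totals below 24.
Greedy by coverage-per-install cost would pick P2, P4, P1 for 29 — worse than the optimum 24.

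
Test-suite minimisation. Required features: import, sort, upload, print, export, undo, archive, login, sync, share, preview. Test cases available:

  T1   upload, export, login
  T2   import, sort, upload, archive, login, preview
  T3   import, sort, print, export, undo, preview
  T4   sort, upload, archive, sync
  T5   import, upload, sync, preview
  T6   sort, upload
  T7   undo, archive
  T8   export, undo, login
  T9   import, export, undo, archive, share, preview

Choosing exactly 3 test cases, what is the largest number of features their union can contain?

10

Choosing T1, T3, T4 covers {import, sort, upload, print, export, undo, archive, login, sync, preview} — 10 features.
No choice of 3 test cases does better; here share is left uncovered.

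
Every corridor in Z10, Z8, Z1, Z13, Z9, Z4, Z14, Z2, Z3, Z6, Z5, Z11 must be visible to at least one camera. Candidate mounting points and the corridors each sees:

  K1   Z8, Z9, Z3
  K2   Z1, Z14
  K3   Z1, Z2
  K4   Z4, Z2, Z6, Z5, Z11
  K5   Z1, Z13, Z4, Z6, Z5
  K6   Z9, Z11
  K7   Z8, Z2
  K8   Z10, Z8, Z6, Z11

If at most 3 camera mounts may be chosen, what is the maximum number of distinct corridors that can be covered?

10

Choosing K1, K2, K4 covers {Z8, Z1, Z9, Z4, Z14, Z2, Z3, Z6, Z5, Z11} — 10 corridors.
No choice of 3 camera mounts does better; here Z10, Z13 are left uncovered.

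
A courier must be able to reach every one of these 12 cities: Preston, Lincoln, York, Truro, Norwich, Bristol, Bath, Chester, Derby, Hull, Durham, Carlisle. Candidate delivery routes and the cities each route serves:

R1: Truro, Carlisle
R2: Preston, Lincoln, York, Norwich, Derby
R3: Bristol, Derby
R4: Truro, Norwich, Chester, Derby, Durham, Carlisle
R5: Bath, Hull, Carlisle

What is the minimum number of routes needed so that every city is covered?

4

R2, R3, R4, R5 together cover {Preston, Lincoln, York, Truro, Norwich, Bristol, Bath, Chester, Derby, Hull, Durham, Carlisle} — every city.
No 3 of the 5 routes cover everything (all 10 triples fall short), so 4 is minimum.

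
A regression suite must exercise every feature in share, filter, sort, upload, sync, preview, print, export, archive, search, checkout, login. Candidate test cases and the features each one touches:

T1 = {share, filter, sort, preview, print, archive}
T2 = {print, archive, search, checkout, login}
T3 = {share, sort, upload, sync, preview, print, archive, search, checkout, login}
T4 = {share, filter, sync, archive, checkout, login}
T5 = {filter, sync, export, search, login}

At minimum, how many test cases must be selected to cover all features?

2

T3, T5 together cover {share, filter, sort, upload, sync, preview, print, export, archive, search, checkout, login} — every feature.
No single test case contains all 12 features, so 2 is optimal.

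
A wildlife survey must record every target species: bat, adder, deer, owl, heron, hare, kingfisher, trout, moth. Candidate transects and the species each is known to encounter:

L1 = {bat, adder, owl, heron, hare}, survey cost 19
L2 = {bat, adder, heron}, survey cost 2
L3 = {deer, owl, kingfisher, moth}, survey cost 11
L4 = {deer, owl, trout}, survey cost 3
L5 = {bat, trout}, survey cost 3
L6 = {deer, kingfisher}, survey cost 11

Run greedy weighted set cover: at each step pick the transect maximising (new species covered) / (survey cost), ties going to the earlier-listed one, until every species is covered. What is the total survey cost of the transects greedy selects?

Pick 1: L2 adds 3 new (bat, adder, heron) at survey cost 2 (ratio 3/2).
Pick 2: L4 adds 3 new (deer, owl, trout) at survey cost 3 (ratio 3/3).
Pick 3: L3 adds 2 new (kingfisher, moth) at survey cost 11 (ratio 2/11).
Pick 4: L1 adds 1 new (hare) at survey cost 19 (ratio 1/19).
Greedy total survey cost: 2 + 3 + 11 + 19 = 35. (The true optimum is 33, so greedy overshoots here.)

35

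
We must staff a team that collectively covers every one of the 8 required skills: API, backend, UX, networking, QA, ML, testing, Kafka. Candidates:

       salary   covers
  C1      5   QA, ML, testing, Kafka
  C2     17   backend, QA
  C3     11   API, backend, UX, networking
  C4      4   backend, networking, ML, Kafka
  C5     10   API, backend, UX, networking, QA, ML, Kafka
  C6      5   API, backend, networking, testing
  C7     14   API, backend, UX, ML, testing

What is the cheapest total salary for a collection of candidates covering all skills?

C1, C5 cover every skill at salary 5 + 10 = 15.
Any cover uses at least 2 candidates; among all covering selections none totals below 15.

15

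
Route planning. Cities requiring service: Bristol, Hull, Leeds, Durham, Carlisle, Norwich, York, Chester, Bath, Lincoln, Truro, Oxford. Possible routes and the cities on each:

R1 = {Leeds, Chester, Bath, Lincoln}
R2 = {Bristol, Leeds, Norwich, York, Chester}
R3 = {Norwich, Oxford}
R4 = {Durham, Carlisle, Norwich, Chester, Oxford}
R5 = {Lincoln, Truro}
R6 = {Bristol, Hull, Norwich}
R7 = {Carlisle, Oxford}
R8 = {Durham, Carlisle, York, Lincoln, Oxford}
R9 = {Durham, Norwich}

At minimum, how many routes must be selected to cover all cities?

4

R1, R5, R6, R8 together cover {Bristol, Hull, Leeds, Durham, Carlisle, Norwich, York, Chester, Bath, Lincoln, Truro, Oxford} — every city.
No 3 of the 9 routes cover everything (all 84 triples fall short), so 4 is minimum.
Greedy (largest uncovered first) would take R2, R8, R1, R5, R6 — 5 routes — but 4 suffice.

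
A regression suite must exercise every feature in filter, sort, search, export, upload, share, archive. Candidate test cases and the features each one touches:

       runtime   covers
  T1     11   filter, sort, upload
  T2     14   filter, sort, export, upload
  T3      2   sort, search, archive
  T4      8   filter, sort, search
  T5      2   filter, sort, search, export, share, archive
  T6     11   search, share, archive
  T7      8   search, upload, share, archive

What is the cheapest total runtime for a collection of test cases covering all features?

T5, T7 cover every feature at runtime 2 + 8 = 10.
Any cover uses at least 2 test cases; among all covering selections none totals below 10.

10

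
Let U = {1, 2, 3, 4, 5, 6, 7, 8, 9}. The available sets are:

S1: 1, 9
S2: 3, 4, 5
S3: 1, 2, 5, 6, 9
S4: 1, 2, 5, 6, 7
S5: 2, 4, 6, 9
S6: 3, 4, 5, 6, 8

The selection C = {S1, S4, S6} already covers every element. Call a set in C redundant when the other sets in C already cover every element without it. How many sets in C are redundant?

Drop S1: 9 uncovered — not redundant.
Drop S4: 2, 7 uncovered — not redundant.
Drop S6: 3, 4, 8 uncovered — not redundant.
None of the sets in C is redundant.

0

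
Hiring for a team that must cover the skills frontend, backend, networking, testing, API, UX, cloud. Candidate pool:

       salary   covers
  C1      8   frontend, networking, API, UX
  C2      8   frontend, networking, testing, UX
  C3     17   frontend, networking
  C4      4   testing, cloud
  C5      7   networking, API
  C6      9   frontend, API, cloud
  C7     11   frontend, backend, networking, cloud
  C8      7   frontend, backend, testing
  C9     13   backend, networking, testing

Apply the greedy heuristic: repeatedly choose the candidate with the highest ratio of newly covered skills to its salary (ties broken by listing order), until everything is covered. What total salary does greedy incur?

19

Pick 1: C1 adds 4 new (frontend, networking, API, UX) at salary 8 (ratio 4/8).
Pick 2: C4 adds 2 new (testing, cloud) at salary 4 (ratio 2/4).
Pick 3: C8 adds 1 new (backend) at salary 7 (ratio 1/7).
Greedy total salary: 8 + 4 + 7 = 19.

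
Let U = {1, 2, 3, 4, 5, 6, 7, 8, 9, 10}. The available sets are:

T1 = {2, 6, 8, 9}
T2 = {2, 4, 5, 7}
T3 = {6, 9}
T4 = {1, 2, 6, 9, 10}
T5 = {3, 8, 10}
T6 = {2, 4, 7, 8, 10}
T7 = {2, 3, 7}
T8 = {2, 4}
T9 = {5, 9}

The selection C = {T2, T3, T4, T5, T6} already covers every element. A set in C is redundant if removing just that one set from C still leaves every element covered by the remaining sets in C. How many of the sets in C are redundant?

2

Drop T2: 5 uncovered — not redundant.
Drop T3: the rest still cover every element — redundant.
Drop T4: 1 uncovered — not redundant.
Drop T5: 3 uncovered — not redundant.
Drop T6: the rest still cover every element — redundant.
2 redundant: T3, T6.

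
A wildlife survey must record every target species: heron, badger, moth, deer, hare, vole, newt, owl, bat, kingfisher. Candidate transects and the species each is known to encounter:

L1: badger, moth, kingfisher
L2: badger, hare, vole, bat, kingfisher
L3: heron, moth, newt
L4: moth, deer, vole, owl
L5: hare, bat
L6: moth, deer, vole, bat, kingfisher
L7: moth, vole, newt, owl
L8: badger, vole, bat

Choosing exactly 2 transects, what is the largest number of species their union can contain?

Choosing L2, L3 covers {heron, badger, moth, hare, vole, newt, bat, kingfisher} — 8 species.
No choice of 2 transects does better; here deer, owl are left uncovered.

8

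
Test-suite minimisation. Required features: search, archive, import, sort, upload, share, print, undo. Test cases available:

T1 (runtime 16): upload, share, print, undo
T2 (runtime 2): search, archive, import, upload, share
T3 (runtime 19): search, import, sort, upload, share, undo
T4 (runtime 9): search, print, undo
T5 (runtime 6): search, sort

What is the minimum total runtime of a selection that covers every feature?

T2, T4, T5 cover every feature at runtime 2 + 9 + 6 = 17.
Any cover uses at least 3 test cases; among all covering selections none totals below 17.

17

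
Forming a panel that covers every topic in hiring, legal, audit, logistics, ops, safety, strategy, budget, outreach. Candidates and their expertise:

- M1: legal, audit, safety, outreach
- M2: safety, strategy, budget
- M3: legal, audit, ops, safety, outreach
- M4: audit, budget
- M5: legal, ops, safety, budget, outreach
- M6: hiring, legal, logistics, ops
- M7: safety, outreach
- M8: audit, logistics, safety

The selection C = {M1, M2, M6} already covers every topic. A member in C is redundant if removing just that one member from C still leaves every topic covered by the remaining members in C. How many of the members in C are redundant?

Drop M1: audit, outreach uncovered — not redundant.
Drop M2: strategy, budget uncovered — not redundant.
Drop M6: hiring, logistics, ops uncovered — not redundant.
None of the members in C is redundant.

0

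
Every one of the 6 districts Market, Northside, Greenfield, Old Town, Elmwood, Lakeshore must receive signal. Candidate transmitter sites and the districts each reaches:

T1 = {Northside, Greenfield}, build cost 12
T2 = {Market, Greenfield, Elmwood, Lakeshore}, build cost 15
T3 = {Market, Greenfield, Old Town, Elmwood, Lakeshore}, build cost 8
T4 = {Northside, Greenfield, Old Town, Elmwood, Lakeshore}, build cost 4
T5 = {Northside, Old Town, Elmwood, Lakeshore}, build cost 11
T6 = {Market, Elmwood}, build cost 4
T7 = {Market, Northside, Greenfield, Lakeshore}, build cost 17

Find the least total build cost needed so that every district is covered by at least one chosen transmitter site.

8

T4, T6 cover every district at build cost 4 + 4 = 8.
Any cover uses at least 2 transmitter sites; among all covering selections none totals below 8.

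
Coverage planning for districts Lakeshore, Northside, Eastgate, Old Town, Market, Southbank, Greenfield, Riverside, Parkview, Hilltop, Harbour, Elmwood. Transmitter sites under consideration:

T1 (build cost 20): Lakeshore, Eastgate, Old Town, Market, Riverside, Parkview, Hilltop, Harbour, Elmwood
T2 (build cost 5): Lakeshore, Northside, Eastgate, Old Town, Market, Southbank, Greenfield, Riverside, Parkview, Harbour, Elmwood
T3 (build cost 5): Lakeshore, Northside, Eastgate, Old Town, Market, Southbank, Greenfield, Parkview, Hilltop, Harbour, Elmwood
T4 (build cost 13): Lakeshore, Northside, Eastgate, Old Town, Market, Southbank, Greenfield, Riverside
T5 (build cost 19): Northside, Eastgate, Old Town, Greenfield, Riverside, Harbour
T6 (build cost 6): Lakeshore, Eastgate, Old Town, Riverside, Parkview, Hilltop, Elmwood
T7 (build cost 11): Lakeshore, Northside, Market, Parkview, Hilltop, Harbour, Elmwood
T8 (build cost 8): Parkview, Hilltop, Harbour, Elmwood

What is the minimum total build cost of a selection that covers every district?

T2, T3 cover every district at build cost 5 + 5 = 10.
Any cover uses at least 2 transmitter sites; among all covering selections none totals below 10.

10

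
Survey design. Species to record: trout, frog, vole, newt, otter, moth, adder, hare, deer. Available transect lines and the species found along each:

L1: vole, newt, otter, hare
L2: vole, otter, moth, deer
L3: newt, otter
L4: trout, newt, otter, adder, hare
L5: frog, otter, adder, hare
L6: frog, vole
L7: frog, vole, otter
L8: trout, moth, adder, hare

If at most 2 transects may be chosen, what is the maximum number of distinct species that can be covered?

8

Choosing L2, L4 covers {trout, vole, newt, otter, moth, adder, hare, deer} — 8 species.
No choice of 2 transects does better; here frog is left uncovered.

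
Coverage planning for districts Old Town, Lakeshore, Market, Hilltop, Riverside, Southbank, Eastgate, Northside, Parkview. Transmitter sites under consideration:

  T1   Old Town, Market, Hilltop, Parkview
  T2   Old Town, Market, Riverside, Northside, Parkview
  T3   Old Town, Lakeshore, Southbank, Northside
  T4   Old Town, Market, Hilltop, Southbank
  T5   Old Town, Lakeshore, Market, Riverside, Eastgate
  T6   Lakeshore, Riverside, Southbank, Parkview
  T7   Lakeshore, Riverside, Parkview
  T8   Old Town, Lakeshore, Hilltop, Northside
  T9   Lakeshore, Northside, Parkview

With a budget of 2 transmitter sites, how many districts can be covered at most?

7

Choosing T1, T3 covers {Old Town, Lakeshore, Market, Hilltop, Southbank, Northside, Parkview} — 7 districts.
No choice of 2 transmitter sites does better; here Riverside, Eastgate are left uncovered.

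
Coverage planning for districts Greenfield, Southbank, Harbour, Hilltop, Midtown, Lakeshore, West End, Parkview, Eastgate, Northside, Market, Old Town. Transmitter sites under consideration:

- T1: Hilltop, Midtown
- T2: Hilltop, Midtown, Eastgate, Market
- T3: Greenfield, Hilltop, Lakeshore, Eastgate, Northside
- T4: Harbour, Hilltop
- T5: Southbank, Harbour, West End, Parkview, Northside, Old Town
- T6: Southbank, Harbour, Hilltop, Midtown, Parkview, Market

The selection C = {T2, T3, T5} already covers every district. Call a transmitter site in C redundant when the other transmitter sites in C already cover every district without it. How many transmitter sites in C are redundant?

0

Drop T2: Midtown, Market uncovered — not redundant.
Drop T3: Greenfield, Lakeshore uncovered — not redundant.
Drop T5: Southbank, Harbour, West End, Parkview, … uncovered — not redundant.
None of the transmitter sites in C is redundant.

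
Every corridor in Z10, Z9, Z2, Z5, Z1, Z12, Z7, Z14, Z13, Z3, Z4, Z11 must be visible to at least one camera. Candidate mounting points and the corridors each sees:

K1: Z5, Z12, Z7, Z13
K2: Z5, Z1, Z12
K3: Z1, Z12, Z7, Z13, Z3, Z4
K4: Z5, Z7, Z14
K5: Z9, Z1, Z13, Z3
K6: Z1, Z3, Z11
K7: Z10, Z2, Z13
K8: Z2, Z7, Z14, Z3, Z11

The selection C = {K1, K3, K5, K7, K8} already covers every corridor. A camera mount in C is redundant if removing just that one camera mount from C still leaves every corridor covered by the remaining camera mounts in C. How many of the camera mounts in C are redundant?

0

Drop K1: Z5 uncovered — not redundant.
Drop K3: Z4 uncovered — not redundant.
Drop K5: Z9 uncovered — not redundant.
Drop K7: Z10 uncovered — not redundant.
Drop K8: Z14, Z11 uncovered — not redundant.
None of the camera mounts in C is redundant.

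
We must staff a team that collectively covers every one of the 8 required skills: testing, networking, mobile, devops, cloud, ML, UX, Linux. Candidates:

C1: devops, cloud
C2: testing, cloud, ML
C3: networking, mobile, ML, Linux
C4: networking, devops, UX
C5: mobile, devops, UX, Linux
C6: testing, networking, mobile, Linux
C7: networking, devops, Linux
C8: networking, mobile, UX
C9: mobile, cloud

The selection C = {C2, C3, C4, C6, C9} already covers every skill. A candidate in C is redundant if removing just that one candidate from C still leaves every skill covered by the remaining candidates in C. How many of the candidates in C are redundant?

4

Drop C2: the rest still cover every skill — redundant.
Drop C3: the rest still cover every skill — redundant.
Drop C4: devops, UX uncovered — not redundant.
Drop C6: the rest still cover every skill — redundant.
Drop C9: the rest still cover every skill — redundant.
4 redundant: C2, C3, C6, C9.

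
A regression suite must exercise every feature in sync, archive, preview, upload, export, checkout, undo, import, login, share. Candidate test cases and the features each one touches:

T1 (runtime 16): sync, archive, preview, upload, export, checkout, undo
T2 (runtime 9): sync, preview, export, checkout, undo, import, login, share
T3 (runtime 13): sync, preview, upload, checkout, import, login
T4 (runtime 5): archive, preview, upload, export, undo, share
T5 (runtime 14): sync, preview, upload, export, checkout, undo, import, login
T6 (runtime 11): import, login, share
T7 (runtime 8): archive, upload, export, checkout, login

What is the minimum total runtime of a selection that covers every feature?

T2, T4 cover every feature at runtime 9 + 5 = 14.
Any cover uses at least 2 test cases; among all covering selections none totals below 14.

14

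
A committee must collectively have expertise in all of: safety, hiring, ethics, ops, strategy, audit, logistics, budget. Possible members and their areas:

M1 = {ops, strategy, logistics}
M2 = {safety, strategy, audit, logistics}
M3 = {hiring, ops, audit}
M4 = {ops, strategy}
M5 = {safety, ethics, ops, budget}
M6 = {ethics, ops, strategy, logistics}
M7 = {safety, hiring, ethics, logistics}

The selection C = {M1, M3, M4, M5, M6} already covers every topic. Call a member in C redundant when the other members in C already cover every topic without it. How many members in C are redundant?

3

Drop M1: the rest still cover every topic — redundant.
Drop M3: hiring, audit uncovered — not redundant.
Drop M4: the rest still cover every topic — redundant.
Drop M5: safety, budget uncovered — not redundant.
Drop M6: the rest still cover every topic — redundant.
3 redundant: M1, M4, M6.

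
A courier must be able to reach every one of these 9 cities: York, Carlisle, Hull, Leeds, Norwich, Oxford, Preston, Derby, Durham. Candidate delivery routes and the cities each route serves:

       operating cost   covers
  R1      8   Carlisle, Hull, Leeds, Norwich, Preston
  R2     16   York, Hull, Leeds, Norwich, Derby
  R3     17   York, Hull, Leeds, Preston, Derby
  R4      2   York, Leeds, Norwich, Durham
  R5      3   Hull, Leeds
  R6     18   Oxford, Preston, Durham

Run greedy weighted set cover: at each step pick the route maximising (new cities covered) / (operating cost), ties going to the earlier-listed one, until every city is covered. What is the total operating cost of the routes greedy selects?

Pick 1: R4 adds 4 new (York, Leeds, Norwich, Durham) at operating cost 2 (ratio 4/2).
Pick 2: R1 adds 3 new (Carlisle, Hull, Preston) at operating cost 8 (ratio 3/8).
Pick 3: R2 adds 1 new (Derby) at operating cost 16 (ratio 1/16).
Pick 4: R6 adds 1 new (Oxford) at operating cost 18 (ratio 1/18).
Greedy total operating cost: 2 + 8 + 16 + 18 = 44. (The true optimum is 42, so greedy overshoots here.)

44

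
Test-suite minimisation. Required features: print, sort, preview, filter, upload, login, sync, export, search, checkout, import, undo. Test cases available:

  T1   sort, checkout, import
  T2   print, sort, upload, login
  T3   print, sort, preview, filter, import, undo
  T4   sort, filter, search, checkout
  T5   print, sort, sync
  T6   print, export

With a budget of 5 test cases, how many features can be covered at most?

Choosing T2, T3, T4, T5, T6 covers {print, sort, preview, filter, upload, login, sync, export, search, checkout, import, undo} — 12 features.
That is all 12 features.

12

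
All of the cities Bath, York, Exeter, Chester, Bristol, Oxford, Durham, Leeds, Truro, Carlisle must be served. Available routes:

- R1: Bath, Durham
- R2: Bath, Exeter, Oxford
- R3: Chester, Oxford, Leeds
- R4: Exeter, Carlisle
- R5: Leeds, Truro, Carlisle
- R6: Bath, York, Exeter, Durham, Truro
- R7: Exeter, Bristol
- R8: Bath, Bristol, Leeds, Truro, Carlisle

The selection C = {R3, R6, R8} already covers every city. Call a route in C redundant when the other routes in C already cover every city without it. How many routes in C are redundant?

Drop R3: Chester, Oxford uncovered — not redundant.
Drop R6: York, Exeter, Durham uncovered — not redundant.
Drop R8: Bristol, Carlisle uncovered — not redundant.
None of the routes in C is redundant.

0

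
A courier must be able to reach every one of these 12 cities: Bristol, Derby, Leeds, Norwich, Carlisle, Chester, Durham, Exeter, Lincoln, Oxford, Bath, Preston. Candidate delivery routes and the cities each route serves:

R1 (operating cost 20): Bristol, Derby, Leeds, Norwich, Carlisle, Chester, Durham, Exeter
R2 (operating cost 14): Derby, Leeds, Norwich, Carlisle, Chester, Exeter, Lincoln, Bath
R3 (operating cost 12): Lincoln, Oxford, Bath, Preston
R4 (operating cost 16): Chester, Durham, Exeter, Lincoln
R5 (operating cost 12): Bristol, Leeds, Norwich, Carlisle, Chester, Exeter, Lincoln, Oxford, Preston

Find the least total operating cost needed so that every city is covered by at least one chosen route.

32

R1, R3 cover every city at operating cost 20 + 12 = 32.
Any cover uses at least 2 routes; among all covering selections none totals below 32.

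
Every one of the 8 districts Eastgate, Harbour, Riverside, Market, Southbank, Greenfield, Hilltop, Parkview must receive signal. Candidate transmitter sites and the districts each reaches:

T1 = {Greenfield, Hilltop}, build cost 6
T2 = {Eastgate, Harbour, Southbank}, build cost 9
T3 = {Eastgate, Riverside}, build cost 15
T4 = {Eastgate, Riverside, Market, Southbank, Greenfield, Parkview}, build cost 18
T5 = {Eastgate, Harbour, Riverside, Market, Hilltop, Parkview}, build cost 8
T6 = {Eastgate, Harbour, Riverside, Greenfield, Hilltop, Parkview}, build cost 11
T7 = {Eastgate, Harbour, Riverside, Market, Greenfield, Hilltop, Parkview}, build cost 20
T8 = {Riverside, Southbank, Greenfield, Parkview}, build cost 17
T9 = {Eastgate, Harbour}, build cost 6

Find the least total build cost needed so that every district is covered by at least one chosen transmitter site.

T1, T2, T5 cover every district at build cost 6 + 9 + 8 = 23.
Any cover uses at least 2 transmitter sites; among all covering selections none totals below 23.

23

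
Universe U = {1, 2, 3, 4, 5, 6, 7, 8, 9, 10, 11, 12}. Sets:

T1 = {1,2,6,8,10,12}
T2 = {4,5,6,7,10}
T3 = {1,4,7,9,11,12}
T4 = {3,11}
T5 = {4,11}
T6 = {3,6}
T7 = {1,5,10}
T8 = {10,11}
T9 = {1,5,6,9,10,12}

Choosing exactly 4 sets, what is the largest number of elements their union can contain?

12

Choosing T1, T2, T3, T4 covers {1, 2, 3, 4, 5, 6, 7, 8, 9, 10, 11, 12} — 12 elements.
That is all 12 elements.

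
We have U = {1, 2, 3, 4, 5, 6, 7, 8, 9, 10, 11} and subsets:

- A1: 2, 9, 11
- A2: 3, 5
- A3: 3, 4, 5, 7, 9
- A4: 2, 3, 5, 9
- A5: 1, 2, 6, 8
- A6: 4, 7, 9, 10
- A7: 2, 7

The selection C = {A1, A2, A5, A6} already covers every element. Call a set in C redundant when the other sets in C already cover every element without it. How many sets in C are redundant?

0

Drop A1: 11 uncovered — not redundant.
Drop A2: 3, 5 uncovered — not redundant.
Drop A5: 1, 6, 8 uncovered — not redundant.
Drop A6: 4, 7, 10 uncovered — not redundant.
None of the sets in C is redundant.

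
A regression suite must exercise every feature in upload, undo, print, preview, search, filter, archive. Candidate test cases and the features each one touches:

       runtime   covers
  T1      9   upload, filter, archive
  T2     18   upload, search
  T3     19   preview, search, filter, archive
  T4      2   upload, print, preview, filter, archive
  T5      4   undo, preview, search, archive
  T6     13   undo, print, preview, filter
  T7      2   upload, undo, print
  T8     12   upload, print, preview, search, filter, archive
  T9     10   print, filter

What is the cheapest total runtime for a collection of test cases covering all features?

6

T4, T5 cover every feature at runtime 2 + 4 = 6.
Any cover uses at least 2 test cases; among all covering selections none totals below 6.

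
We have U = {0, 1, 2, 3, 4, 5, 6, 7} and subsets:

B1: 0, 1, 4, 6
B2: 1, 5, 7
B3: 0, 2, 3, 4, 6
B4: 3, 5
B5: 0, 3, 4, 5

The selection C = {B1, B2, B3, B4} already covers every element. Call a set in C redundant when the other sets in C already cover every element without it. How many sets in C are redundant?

2

Drop B1: the rest still cover every element — redundant.
Drop B2: 7 uncovered — not redundant.
Drop B3: 2 uncovered — not redundant.
Drop B4: the rest still cover every element — redundant.
2 redundant: B1, B4.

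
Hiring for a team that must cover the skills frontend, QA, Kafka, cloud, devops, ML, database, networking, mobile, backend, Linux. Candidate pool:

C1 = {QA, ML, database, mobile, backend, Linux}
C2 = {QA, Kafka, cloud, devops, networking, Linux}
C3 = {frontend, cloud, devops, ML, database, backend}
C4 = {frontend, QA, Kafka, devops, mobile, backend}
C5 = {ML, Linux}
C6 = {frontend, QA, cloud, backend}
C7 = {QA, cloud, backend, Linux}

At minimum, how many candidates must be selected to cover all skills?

3

C1, C2, C3 together cover {frontend, QA, Kafka, cloud, devops, ML, database, networking, mobile, backend, Linux} — every skill.
No 2 of the 7 candidates cover everything (all 21 pairs fall short), so 3 is minimum.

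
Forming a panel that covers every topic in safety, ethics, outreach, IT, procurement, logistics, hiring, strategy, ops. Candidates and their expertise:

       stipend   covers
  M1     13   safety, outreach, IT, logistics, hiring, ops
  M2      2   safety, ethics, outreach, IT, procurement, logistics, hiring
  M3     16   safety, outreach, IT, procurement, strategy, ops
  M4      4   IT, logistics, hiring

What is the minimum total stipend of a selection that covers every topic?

M2, M3 cover every topic at stipend 2 + 16 = 18.
Any cover uses at least 2 members; among all covering selections none totals below 18.

18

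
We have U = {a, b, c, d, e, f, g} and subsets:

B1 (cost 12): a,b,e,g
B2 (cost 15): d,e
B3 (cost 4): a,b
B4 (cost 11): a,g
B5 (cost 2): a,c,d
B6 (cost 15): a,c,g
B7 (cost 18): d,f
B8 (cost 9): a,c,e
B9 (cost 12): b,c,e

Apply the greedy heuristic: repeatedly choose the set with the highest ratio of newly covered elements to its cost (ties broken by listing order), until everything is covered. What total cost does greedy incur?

Pick 1: B5 adds 3 new (a, c, d) at cost 2 (ratio 3/2).
Pick 2: B1 adds 3 new (b, e, g) at cost 12 (ratio 3/12).
Pick 3: B7 adds 1 new (f) at cost 18 (ratio 1/18).
Greedy total cost: 2 + 12 + 18 = 32.

32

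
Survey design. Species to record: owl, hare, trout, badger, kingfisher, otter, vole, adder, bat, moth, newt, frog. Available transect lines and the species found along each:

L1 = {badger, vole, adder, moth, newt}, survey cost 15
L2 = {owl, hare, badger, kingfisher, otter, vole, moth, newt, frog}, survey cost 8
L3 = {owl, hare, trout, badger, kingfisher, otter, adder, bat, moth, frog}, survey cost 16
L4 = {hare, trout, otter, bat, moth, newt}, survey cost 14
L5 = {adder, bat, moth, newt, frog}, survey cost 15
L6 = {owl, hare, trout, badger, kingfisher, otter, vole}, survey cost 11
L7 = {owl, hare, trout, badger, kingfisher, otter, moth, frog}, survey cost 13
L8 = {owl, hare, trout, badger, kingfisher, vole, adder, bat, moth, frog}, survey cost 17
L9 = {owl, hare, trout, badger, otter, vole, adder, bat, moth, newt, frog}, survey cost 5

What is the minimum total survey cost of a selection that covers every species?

L2, L9 cover every species at survey cost 8 + 5 = 13.
Any cover uses at least 2 transects; among all covering selections none totals below 13.

13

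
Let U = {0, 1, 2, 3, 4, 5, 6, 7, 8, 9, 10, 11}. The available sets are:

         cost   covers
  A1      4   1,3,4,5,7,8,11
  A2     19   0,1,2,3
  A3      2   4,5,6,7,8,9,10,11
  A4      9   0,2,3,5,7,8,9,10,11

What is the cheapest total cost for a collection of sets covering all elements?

15

A1, A3, A4 cover every element at cost 4 + 2 + 9 = 15.
Any cover uses at least 2 sets; among all covering selections none totals below 15.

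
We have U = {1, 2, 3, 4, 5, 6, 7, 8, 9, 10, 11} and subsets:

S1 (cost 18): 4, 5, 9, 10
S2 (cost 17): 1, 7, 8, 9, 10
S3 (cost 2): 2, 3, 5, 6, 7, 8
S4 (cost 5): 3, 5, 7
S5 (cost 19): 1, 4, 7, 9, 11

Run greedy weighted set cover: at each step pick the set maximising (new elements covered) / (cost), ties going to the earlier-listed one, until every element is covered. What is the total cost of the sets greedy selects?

Pick 1: S3 adds 6 new (2, 3, 5, 6, 7, 8) at cost 2 (ratio 6/2).
Pick 2: S5 adds 4 new (1, 4, 9, 11) at cost 19 (ratio 4/19).
Pick 3: S2 adds 1 new (10) at cost 17 (ratio 1/17).
Greedy total cost: 2 + 19 + 17 = 38.

38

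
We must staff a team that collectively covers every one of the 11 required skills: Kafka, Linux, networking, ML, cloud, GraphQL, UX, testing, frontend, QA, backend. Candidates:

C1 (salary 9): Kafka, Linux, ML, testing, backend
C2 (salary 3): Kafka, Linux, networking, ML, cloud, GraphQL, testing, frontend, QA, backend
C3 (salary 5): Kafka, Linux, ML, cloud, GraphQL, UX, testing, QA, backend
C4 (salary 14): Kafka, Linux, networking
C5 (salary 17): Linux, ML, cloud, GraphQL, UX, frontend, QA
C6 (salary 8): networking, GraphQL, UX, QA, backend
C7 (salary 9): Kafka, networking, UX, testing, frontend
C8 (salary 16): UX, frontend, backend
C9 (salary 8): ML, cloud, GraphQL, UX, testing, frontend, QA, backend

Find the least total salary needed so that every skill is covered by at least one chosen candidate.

8

C2, C3 cover every skill at salary 3 + 5 = 8.
Any cover uses at least 2 candidates; among all covering selections none totals below 8.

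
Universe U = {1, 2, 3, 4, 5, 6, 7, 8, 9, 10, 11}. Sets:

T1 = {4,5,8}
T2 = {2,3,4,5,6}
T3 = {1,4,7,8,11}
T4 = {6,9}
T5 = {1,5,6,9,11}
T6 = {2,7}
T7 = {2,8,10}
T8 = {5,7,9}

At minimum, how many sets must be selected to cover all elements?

T2, T3, T4, T7 together cover {1, 2, 3, 4, 5, 6, 7, 8, 9, 10, 11} — every element.
No 3 of the 8 sets cover everything (all 56 triples fall short), so 4 is minimum.

4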